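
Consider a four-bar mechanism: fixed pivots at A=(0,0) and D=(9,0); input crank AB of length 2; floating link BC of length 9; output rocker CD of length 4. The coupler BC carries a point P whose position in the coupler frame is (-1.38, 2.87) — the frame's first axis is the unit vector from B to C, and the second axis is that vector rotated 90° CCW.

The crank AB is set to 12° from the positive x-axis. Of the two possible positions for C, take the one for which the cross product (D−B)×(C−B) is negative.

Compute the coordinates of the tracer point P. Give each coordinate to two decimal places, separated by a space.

2.13 3.60

A=(0,0), D=(9.00,0)
B = A + 2.00·(cos12°, sin12°) = (1.9563, 0.4158)
|BD| = 7.0560
circle(B,9.00) ∩ circle(D,4.00): a=8.1340, h=3.8520
  candidates: C₊=(10.3032,3.7818) cross=27.180; C₋=(9.8492,-3.9088) cross=-27.180
  mode - wants cross < 0 → take C=(9.8492,-3.9088) (cross=-27.180)
ex = (C−B)/|BC| = (0.8770,-0.4805); ey = (0.4805,0.8770)
P = B + -1.38·ex + 2.87·ey = (2.1251,3.5959)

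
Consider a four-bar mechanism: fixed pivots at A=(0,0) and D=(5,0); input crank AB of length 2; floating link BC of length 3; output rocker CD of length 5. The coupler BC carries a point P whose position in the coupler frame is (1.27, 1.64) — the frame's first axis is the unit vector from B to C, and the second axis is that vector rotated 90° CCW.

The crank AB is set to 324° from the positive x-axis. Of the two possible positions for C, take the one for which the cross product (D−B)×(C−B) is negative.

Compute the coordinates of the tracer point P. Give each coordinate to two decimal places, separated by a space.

A=(0,0), D=(5.00,0)
B = A + 2.00·(cos324°, sin324°) = (1.6180, -1.1756)
|BD| = 3.5805
circle(B,3.00) ∩ circle(D,5.00): a=-0.4441, h=2.9669
  candidates: C₊=(0.2244,1.4811) cross=10.623; C₋=(2.1727,-4.1239) cross=-10.623
  mode - wants cross < 0 → take C=(2.1727,-4.1239) (cross=-10.623)
ex = (C−B)/|BC| = (0.1849,-0.9828); ey = (0.9828,0.1849)
P = B + 1.27·ex + 1.64·ey = (3.4646,-2.1205)

3.46 -2.12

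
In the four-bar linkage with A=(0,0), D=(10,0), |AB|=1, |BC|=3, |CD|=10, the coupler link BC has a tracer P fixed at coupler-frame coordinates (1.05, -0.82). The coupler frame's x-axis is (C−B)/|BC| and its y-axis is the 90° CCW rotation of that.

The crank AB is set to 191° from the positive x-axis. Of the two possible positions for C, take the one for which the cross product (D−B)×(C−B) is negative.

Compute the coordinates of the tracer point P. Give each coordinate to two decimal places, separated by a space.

A=(0,0), D=(10.00,0)
B = A + 1.00·(cos191°, sin191°) = (-0.9816, -0.1908)
|BD| = 10.9833
circle(B,3.00) ∩ circle(D,10.00): a=1.3490, h=2.6796
  candidates: C₊=(0.3206,2.5118) cross=29.431; C₋=(0.4137,-2.8466) cross=-29.431
  mode - wants cross < 0 → take C=(0.4137,-2.8466) (cross=-29.431)
ex = (C−B)/|BC| = (0.4651,-0.8853); ey = (0.8853,0.4651)
P = B + 1.05·ex + -0.82·ey = (-1.2192,-1.5017)

-1.22 -1.50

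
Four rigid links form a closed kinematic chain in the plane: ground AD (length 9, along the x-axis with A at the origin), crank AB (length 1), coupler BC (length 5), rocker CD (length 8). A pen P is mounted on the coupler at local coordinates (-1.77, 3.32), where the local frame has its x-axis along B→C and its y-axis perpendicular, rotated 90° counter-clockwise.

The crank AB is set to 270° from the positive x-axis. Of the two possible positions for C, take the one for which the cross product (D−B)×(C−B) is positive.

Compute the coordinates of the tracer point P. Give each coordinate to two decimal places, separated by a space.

A=(0,0), D=(9.00,0)
B = A + 1.00·(cos270°, sin270°) = (-0.0000, -1.0000)
|BD| = 9.0554
circle(B,5.00) ∩ circle(D,8.00): a=2.3743, h=4.4003
  candidates: C₊=(1.8738,3.6356) cross=39.847; C₋=(2.8457,-5.1112) cross=-39.847
  mode + wants cross > 0 → take C=(1.8738,3.6356) (cross=39.847)
ex = (C−B)/|BC| = (0.3748,0.9271); ey = (-0.9271,0.3748)
P = B + -1.77·ex + 3.32·ey = (-3.7414,-1.3968)

-3.74 -1.40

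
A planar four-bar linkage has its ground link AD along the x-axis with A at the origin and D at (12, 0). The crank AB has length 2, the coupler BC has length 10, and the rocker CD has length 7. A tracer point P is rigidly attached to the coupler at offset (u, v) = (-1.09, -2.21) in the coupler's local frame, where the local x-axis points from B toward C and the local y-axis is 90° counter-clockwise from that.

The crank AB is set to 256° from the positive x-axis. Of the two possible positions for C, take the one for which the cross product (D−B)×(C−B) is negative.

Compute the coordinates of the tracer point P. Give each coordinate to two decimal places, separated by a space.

-2.40 -3.49

A=(0,0), D=(12.00,0)
B = A + 2.00·(cos256°, sin256°) = (-0.4838, -1.9406)
|BD| = 12.6338
circle(B,10.00) ∩ circle(D,7.00): a=8.3353, h=5.5248
  candidates: C₊=(6.9039,4.7989) cross=69.799; C₋=(8.6011,-6.1195) cross=-69.799
  mode - wants cross < 0 → take C=(8.6011,-6.1195) (cross=-69.799)
ex = (C−B)/|BC| = (0.9085,-0.4179); ey = (0.4179,0.9085)
P = B + -1.09·ex + -2.21·ey = (-2.3976,-3.4929)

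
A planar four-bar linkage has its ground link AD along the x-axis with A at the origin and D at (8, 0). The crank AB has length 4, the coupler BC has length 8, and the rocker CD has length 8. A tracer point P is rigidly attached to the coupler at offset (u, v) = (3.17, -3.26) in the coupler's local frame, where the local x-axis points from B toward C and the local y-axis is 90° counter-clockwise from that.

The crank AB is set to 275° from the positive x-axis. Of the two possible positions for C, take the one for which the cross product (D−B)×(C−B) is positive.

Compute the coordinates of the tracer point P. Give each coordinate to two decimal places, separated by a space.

3.88 -1.12

A=(0,0), D=(8.00,0)
B = A + 4.00·(cos275°, sin275°) = (0.3486, -3.9848)
|BD| = 8.6268
circle(B,8.00) ∩ circle(D,8.00): a=4.3134, h=6.7375
  candidates: C₊=(1.0622,3.9833) cross=58.124; C₋=(7.2864,-7.9681) cross=-58.124
  mode + wants cross > 0 → take C=(1.0622,3.9833) (cross=58.124)
ex = (C−B)/|BC| = (0.0892,0.9960); ey = (-0.9960,0.0892)
P = B + 3.17·ex + -3.26·ey = (3.8784,-1.1182)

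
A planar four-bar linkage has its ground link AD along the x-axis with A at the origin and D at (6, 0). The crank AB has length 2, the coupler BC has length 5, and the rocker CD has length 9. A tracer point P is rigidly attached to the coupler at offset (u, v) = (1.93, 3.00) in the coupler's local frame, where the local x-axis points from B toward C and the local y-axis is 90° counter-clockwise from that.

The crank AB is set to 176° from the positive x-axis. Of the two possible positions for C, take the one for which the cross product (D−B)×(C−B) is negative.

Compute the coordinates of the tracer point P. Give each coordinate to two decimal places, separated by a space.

1.15 -1.54

A=(0,0), D=(6.00,0)
B = A + 2.00·(cos176°, sin176°) = (-1.9951, 0.1395)
|BD| = 7.9963
circle(B,5.00) ∩ circle(D,9.00): a=0.4966, h=4.9753
  candidates: C₊=(-1.4118,5.1054) cross=39.784; C₋=(-1.5854,-4.8437) cross=-39.784
  mode - wants cross < 0 → take C=(-1.5854,-4.8437) (cross=-39.784)
ex = (C−B)/|BC| = (0.0819,-0.9966); ey = (0.9966,0.0819)
P = B + 1.93·ex + 3.00·ey = (1.1529,-1.5382)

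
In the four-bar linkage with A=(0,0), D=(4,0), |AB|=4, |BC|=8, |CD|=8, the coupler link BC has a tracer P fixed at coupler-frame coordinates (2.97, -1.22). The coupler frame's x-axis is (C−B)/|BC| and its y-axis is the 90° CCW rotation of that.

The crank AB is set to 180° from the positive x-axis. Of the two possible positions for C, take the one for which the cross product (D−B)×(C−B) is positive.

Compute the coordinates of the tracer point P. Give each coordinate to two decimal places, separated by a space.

A=(0,0), D=(4.00,0)
B = A + 4.00·(cos180°, sin180°) = (-4.0000, 0.0000)
|BD| = 8.0000
circle(B,8.00) ∩ circle(D,8.00): a=4.0000, h=6.9282
  candidates: C₊=(0.0000,6.9282) cross=55.426; C₋=(-0.0000,-6.9282) cross=-55.426
  mode + wants cross > 0 → take C=(0.0000,6.9282) (cross=55.426)
ex = (C−B)/|BC| = (0.5000,0.8660); ey = (-0.8660,0.5000)
P = B + 2.97·ex + -1.22·ey = (-1.4584,1.9621)

-1.46 1.96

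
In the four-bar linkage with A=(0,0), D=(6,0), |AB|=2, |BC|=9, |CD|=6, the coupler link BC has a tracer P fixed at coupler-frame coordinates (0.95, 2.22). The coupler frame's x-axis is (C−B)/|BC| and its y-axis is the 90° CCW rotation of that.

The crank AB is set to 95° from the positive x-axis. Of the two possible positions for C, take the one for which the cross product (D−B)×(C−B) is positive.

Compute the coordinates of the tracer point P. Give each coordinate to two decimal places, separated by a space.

-0.20 4.41

A=(0,0), D=(6.00,0)
B = A + 2.00·(cos95°, sin95°) = (-0.1743, 1.9924)
|BD| = 6.4878
circle(B,9.00) ∩ circle(D,6.00): a=6.7119, h=5.9958
  candidates: C₊=(8.0546,5.6373) cross=38.900; C₋=(4.3720,-5.7749) cross=-38.900
  mode + wants cross > 0 → take C=(8.0546,5.6373) (cross=38.900)
ex = (C−B)/|BC| = (0.9143,0.4050); ey = (-0.4050,0.9143)
P = B + 0.95·ex + 2.22·ey = (-0.2048,4.4069)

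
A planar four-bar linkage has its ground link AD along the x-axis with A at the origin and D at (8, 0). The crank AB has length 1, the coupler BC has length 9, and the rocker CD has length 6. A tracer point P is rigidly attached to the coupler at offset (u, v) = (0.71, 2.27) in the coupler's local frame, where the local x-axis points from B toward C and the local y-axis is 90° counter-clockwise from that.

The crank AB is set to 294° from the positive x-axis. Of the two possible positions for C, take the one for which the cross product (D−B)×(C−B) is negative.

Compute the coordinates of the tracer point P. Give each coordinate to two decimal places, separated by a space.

A=(0,0), D=(8.00,0)
B = A + 1.00·(cos294°, sin294°) = (0.4067, -0.9135)
|BD| = 7.6480
circle(B,9.00) ∩ circle(D,6.00): a=6.7659, h=5.9348
  candidates: C₊=(6.4153,5.7870) cross=45.390; C₋=(7.8331,-5.9977) cross=-45.390
  mode - wants cross < 0 → take C=(7.8331,-5.9977) (cross=-45.390)
ex = (C−B)/|BC| = (0.8252,-0.5649); ey = (0.5649,0.8252)
P = B + 0.71·ex + 2.27·ey = (2.2749,0.5585)

2.27 0.56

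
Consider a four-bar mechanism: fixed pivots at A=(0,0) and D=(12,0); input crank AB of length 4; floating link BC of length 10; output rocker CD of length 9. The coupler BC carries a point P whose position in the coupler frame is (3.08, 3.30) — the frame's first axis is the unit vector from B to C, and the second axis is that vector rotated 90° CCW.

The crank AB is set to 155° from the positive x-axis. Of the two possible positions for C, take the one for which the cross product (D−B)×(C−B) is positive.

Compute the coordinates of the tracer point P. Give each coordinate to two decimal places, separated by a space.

A=(0,0), D=(12.00,0)
B = A + 4.00·(cos155°, sin155°) = (-3.6252, 1.6905)
|BD| = 15.7164
circle(B,10.00) ∩ circle(D,9.00): a=8.4627, h=5.3276
  candidates: C₊=(5.3614,6.0769) cross=83.731; C₋=(4.2153,-4.5165) cross=-83.731
  mode + wants cross > 0 → take C=(5.3614,6.0769) (cross=83.731)
ex = (C−B)/|BC| = (0.8987,0.4386); ey = (-0.4386,0.8987)
P = B + 3.08·ex + 3.30·ey = (-2.3049,6.0071)

-2.30 6.01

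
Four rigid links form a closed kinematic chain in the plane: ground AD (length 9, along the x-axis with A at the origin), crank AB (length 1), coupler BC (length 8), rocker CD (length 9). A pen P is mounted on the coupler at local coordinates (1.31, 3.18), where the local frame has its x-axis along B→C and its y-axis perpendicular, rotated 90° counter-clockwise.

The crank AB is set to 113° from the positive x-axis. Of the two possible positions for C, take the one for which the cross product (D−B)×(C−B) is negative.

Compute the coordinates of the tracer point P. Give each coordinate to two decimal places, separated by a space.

3.05 0.95

A=(0,0), D=(9.00,0)
B = A + 1.00·(cos113°, sin113°) = (-0.3907, 0.9205)
|BD| = 9.4357
circle(B,8.00) ∩ circle(D,9.00): a=3.8170, h=7.0307
  candidates: C₊=(4.0940,7.5453) cross=66.339; C₋=(2.7222,-6.4490) cross=-66.339
  mode - wants cross < 0 → take C=(2.7222,-6.4490) (cross=-66.339)
ex = (C−B)/|BC| = (0.3891,-0.9212); ey = (0.9212,0.3891)
P = B + 1.31·ex + 3.18·ey = (3.0484,0.9511)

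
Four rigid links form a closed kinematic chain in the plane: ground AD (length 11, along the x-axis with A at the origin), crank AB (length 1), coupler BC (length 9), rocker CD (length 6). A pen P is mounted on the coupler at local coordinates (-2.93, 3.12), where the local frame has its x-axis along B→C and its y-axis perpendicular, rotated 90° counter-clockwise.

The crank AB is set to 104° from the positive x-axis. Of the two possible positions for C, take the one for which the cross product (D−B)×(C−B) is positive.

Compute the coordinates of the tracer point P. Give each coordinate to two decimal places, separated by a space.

A=(0,0), D=(11.00,0)
B = A + 1.00·(cos104°, sin104°) = (-0.2419, 0.9703)
|BD| = 11.2837
circle(B,9.00) ∩ circle(D,6.00): a=7.6359, h=4.7637
  candidates: C₊=(7.7753,5.0598) cross=53.753; C₋=(6.9560,-4.4324) cross=-53.753
  mode + wants cross > 0 → take C=(7.7753,5.0598) (cross=53.753)
ex = (C−B)/|BC| = (0.8908,0.4544); ey = (-0.4544,0.8908)
P = B + -2.93·ex + 3.12·ey = (-4.2697,2.4182)

-4.27 2.42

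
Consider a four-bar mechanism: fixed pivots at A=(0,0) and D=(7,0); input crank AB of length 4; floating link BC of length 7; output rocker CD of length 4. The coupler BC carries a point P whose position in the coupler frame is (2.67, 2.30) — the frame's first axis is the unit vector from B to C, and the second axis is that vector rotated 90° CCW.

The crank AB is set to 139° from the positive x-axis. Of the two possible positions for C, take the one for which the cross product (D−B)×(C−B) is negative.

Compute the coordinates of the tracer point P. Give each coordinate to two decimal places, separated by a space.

A=(0,0), D=(7.00,0)
B = A + 4.00·(cos139°, sin139°) = (-3.0188, 2.6242)
|BD| = 10.3568
circle(B,7.00) ∩ circle(D,4.00): a=6.7716, h=1.7737
  candidates: C₊=(3.9812,2.6242) cross=18.370; C₋=(3.0823,-0.8074) cross=-18.370
  mode - wants cross < 0 → take C=(3.0823,-0.8074) (cross=-18.370)
ex = (C−B)/|BC| = (0.8716,-0.4902); ey = (0.4902,0.8716)
P = B + 2.67·ex + 2.30·ey = (0.4358,3.3200)

0.44 3.32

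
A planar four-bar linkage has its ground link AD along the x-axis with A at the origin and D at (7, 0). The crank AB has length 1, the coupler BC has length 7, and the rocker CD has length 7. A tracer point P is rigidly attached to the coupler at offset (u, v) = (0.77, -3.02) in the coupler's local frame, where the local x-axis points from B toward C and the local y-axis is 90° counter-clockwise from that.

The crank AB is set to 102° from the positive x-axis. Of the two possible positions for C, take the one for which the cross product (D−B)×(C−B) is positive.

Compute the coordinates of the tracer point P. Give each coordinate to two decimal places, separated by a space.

2.62 -0.33

A=(0,0), D=(7.00,0)
B = A + 1.00·(cos102°, sin102°) = (-0.2079, 0.9781)
|BD| = 7.2740
circle(B,7.00) ∩ circle(D,7.00): a=3.6370, h=5.9810
  candidates: C₊=(4.2003,6.4157) cross=43.506; C₋=(2.5918,-5.4376) cross=-43.506
  mode + wants cross > 0 → take C=(4.2003,6.4157) (cross=43.506)
ex = (C−B)/|BC| = (0.6297,0.7768); ey = (-0.7768,0.6297)
P = B + 0.77·ex + -3.02·ey = (2.6229,-0.3256)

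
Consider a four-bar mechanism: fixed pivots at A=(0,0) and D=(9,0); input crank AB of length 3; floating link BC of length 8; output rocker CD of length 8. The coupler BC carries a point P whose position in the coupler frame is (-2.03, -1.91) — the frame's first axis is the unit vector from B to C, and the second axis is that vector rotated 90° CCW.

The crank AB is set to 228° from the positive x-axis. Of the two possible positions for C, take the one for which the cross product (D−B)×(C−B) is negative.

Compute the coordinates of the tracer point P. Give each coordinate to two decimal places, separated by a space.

-4.76 -2.68

A=(0,0), D=(9.00,0)
B = A + 3.00·(cos228°, sin228°) = (-2.0074, -2.2294)
|BD| = 11.2309
circle(B,8.00) ∩ circle(D,8.00): a=5.6154, h=5.6980
  candidates: C₊=(2.3652,4.4698) cross=63.993; C₋=(4.6274,-6.6993) cross=-63.993
  mode - wants cross < 0 → take C=(4.6274,-6.6993) (cross=-63.993)
ex = (C−B)/|BC| = (0.8293,-0.5587); ey = (0.5587,0.8293)
P = B + -2.03·ex + -1.91·ey = (-4.7581,-2.6793)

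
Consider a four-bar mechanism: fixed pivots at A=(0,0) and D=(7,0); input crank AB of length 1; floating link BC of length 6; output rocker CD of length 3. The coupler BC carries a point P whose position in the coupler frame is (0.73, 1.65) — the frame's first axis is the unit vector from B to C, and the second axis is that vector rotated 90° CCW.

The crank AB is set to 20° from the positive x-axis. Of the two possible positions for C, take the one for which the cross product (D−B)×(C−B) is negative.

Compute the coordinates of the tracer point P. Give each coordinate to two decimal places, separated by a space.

2.43 1.35

A=(0,0), D=(7.00,0)
B = A + 1.00·(cos20°, sin20°) = (0.9397, 0.3420)
|BD| = 6.0700
circle(B,6.00) ∩ circle(D,3.00): a=5.2590, h=2.8883
  candidates: C₊=(6.3531,2.9294) cross=17.532; C₋=(6.0276,-2.8380) cross=-17.532
  mode - wants cross < 0 → take C=(6.0276,-2.8380) (cross=-17.532)
ex = (C−B)/|BC| = (0.8480,-0.5300); ey = (0.5300,0.8480)
P = B + 0.73·ex + 1.65·ey = (2.4332,1.3543)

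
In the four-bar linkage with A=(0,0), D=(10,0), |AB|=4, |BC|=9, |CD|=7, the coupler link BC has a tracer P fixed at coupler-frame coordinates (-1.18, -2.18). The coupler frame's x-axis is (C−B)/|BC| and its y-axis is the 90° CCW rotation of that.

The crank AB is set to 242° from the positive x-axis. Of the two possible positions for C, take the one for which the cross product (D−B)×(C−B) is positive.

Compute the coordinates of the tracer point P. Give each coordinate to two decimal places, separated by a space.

-0.96 -5.83

A=(0,0), D=(10.00,0)
B = A + 4.00·(cos242°, sin242°) = (-1.8779, -3.5318)
|BD| = 12.3918
circle(B,9.00) ∩ circle(D,7.00): a=7.4871, h=4.9943
  candidates: C₊=(3.8752,3.3893) cross=61.889; C₋=(6.7221,-6.1851) cross=-61.889
  mode + wants cross > 0 → take C=(3.8752,3.3893) (cross=61.889)
ex = (C−B)/|BC| = (0.6392,0.7690); ey = (-0.7690,0.6392)
P = B + -1.18·ex + -2.18·ey = (-0.9557,-5.8328)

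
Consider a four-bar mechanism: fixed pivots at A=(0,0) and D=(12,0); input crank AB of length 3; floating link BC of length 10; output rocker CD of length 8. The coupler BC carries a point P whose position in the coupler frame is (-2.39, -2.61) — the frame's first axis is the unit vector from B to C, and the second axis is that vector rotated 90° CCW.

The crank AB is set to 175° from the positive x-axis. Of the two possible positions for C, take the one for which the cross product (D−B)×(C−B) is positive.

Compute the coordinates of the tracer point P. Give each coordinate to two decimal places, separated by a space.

A=(0,0), D=(12.00,0)
B = A + 3.00·(cos175°, sin175°) = (-2.9886, 0.2615)
|BD| = 14.9909
circle(B,10.00) ∩ circle(D,8.00): a=8.6962, h=4.9373
  candidates: C₊=(5.7924,5.0463) cross=74.014; C₋=(5.6201,-4.8267) cross=-74.014
  mode + wants cross > 0 → take C=(5.7924,5.0463) (cross=74.014)
ex = (C−B)/|BC| = (0.8781,0.4785); ey = (-0.4785,0.8781)
P = B + -2.39·ex + -2.61·ey = (-3.8384,-3.1739)

-3.84 -3.17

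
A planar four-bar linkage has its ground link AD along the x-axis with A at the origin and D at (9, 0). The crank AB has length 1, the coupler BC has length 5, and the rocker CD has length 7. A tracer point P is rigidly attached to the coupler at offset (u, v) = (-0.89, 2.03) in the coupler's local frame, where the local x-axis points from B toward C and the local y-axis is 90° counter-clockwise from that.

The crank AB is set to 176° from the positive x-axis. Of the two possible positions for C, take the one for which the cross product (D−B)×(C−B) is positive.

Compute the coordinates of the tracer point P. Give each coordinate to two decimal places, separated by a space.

-2.99 1.05

A=(0,0), D=(9.00,0)
B = A + 1.00·(cos176°, sin176°) = (-0.9976, 0.0698)
|BD| = 9.9978
circle(B,5.00) ∩ circle(D,7.00): a=3.7986, h=3.2512
  candidates: C₊=(2.8237,3.2944) cross=32.505; C₋=(2.7783,-3.2079) cross=-32.505
  mode + wants cross > 0 → take C=(2.8237,3.2944) (cross=32.505)
ex = (C−B)/|BC| = (0.7642,0.6449); ey = (-0.6449,0.7642)
P = B + -0.89·ex + 2.03·ey = (-2.9869,1.0472)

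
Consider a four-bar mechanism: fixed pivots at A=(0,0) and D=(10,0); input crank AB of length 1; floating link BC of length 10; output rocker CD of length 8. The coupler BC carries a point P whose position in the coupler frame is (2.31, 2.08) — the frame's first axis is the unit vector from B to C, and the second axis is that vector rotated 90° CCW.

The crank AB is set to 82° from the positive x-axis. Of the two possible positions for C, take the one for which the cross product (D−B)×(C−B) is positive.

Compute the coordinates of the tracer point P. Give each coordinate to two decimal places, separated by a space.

A=(0,0), D=(10.00,0)
B = A + 1.00·(cos82°, sin82°) = (0.1392, 0.9903)
|BD| = 9.9104
circle(B,10.00) ∩ circle(D,8.00): a=6.7715, h=7.3585
  candidates: C₊=(7.6120,7.6353) cross=72.926; C₋=(6.1415,-7.0080) cross=-72.926
  mode + wants cross > 0 → take C=(7.6120,7.6353) (cross=72.926)
ex = (C−B)/|BC| = (0.7473,0.6645); ey = (-0.6645,0.7473)
P = B + 2.31·ex + 2.08·ey = (0.4832,4.0796)

0.48 4.08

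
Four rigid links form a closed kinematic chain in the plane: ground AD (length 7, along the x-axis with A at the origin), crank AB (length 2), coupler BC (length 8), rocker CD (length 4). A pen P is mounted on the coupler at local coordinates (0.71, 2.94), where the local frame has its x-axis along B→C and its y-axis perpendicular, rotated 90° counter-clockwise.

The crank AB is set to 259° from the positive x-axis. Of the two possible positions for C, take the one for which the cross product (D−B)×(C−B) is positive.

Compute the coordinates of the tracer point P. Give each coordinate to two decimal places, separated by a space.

-1.93 0.63

A=(0,0), D=(7.00,0)
B = A + 2.00·(cos259°, sin259°) = (-0.3816, -1.9633)
|BD| = 7.6382
circle(B,8.00) ∩ circle(D,4.00): a=6.9612, h=3.9423
  candidates: C₊=(5.3324,3.6358) cross=30.112; C₋=(7.3590,-3.9839) cross=-30.112
  mode + wants cross > 0 → take C=(5.3324,3.6358) (cross=30.112)
ex = (C−B)/|BC| = (0.7143,0.6999); ey = (-0.6999,0.7143)
P = B + 0.71·ex + 2.94·ey = (-1.9322,0.6336)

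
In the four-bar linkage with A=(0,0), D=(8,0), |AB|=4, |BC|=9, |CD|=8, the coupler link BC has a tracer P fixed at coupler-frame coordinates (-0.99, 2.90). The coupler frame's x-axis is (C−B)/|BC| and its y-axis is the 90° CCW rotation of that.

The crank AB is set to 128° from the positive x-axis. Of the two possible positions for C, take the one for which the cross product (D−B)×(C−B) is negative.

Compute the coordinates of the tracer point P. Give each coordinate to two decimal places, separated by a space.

-0.33 5.36

A=(0,0), D=(8.00,0)
B = A + 4.00·(cos128°, sin128°) = (-2.4626, 3.1520)
|BD| = 10.9271
circle(B,9.00) ∩ circle(D,8.00): a=6.2414, h=6.4842
  candidates: C₊=(5.3839,7.5602) cross=70.853; C₋=(1.6431,-4.8569) cross=-70.853
  mode - wants cross < 0 → take C=(1.6431,-4.8569) (cross=-70.853)
ex = (C−B)/|BC| = (0.4562,-0.8899); ey = (0.8899,0.4562)
P = B + -0.99·ex + 2.90·ey = (-0.3336,5.3560)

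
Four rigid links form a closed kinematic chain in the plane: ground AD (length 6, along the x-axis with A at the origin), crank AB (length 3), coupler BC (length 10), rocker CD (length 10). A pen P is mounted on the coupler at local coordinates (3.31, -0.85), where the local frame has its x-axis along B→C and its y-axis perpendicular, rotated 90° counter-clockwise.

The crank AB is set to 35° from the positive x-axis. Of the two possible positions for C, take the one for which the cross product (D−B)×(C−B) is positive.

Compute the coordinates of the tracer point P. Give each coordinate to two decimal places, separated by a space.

5.14 3.84

A=(0,0), D=(6.00,0)
B = A + 3.00·(cos35°, sin35°) = (2.4575, 1.7207)
|BD| = 3.9383
circle(B,10.00) ∩ circle(D,10.00): a=1.9692, h=9.8042
  candidates: C₊=(8.5124,9.6793) cross=38.612; C₋=(-0.0549,-7.9585) cross=-38.612
  mode + wants cross > 0 → take C=(8.5124,9.6793) (cross=38.612)
ex = (C−B)/|BC| = (0.6055,0.7959); ey = (-0.7959,0.6055)
P = B + 3.31·ex + -0.85·ey = (5.1381,3.8403)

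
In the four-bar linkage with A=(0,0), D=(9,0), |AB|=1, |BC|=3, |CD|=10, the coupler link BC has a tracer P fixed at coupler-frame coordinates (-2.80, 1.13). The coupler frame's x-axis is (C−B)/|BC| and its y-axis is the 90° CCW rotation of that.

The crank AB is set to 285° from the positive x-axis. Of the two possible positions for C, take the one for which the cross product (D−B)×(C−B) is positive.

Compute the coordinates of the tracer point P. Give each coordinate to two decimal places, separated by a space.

0.22 -3.99

A=(0,0), D=(9.00,0)
B = A + 1.00·(cos285°, sin285°) = (0.2588, -0.9659)
|BD| = 8.7944
circle(B,3.00) ∩ circle(D,10.00): a=-0.7766, h=2.8977
  candidates: C₊=(-0.8313,1.8290) cross=25.484; C₋=(-0.1948,-3.9314) cross=-25.484
  mode + wants cross > 0 → take C=(-0.8313,1.8290) (cross=25.484)
ex = (C−B)/|BC| = (-0.3634,0.9316); ey = (-0.9316,-0.3634)
P = B + -2.80·ex + 1.13·ey = (0.2235,-3.9851)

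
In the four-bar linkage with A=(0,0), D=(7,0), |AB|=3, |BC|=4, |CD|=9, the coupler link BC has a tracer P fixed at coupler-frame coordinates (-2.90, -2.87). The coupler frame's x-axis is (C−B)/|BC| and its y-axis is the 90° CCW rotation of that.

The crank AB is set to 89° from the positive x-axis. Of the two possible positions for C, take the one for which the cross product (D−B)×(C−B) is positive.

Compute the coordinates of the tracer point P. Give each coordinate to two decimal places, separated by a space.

2.01 -0.58

A=(0,0), D=(7.00,0)
B = A + 3.00·(cos89°, sin89°) = (0.0524, 2.9995)
|BD| = 7.5675
circle(B,4.00) ∩ circle(D,9.00): a=-0.5109, h=3.9672
  candidates: C₊=(1.1558,6.8443) cross=30.022; C₋=(-1.9892,-0.4402) cross=-30.022
  mode + wants cross > 0 → take C=(1.1558,6.8443) (cross=30.022)
ex = (C−B)/|BC| = (0.2759,0.9612); ey = (-0.9612,0.2759)
P = B + -2.90·ex + -2.87·ey = (2.0110,-0.5796)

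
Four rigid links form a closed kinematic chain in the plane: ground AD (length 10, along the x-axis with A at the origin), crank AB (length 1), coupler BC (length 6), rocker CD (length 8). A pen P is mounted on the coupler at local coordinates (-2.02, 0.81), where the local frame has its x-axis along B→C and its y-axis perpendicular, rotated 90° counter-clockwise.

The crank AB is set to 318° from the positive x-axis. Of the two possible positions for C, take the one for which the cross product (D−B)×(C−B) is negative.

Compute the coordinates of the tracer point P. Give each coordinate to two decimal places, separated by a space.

0.23 1.44

A=(0,0), D=(10.00,0)
B = A + 1.00·(cos318°, sin318°) = (0.7431, -0.6691)
|BD| = 9.2810
circle(B,6.00) ∩ circle(D,8.00): a=3.1320, h=5.1176
  candidates: C₊=(3.4981,4.6610) cross=47.497; C₋=(4.2360,-5.5476) cross=-47.497
  mode - wants cross < 0 → take C=(4.2360,-5.5476) (cross=-47.497)
ex = (C−B)/|BC| = (0.5821,-0.8131); ey = (0.8131,0.5821)
P = B + -2.02·ex + 0.81·ey = (0.2258,1.4448)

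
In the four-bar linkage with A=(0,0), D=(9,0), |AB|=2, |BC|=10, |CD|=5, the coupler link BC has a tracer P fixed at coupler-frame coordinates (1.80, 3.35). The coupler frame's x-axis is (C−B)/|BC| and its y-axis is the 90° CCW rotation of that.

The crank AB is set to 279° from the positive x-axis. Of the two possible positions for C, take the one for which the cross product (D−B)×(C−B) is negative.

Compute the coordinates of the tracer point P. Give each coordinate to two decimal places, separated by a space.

3.02 0.69

A=(0,0), D=(9.00,0)
B = A + 2.00·(cos279°, sin279°) = (0.3129, -1.9754)
|BD| = 8.9089
circle(B,10.00) ∩ circle(D,5.00): a=8.6637, h=4.9940
  candidates: C₊=(7.6536,4.8153) cross=44.491; C₋=(9.8683,-4.9240) cross=-44.491
  mode - wants cross < 0 → take C=(9.8683,-4.9240) (cross=-44.491)
ex = (C−B)/|BC| = (0.9555,-0.2949); ey = (0.2949,0.9555)
P = B + 1.80·ex + 3.35·ey = (3.0206,0.6949)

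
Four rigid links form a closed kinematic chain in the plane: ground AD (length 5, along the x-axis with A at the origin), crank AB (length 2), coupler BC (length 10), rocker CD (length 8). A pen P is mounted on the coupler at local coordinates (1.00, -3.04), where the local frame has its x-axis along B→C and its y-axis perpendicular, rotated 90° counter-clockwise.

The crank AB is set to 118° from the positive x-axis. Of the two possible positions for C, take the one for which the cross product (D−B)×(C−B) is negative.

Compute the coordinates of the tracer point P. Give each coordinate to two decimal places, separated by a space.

-3.44 -0.23

A=(0,0), D=(5.00,0)
B = A + 2.00·(cos118°, sin118°) = (-0.9389, 1.7659)
|BD| = 6.1959
circle(B,10.00) ∩ circle(D,8.00): a=6.0031, h=7.9977
  candidates: C₊=(7.0946,7.7209) cross=49.553; C₋=(2.5358,-7.6110) cross=-49.553
  mode - wants cross < 0 → take C=(2.5358,-7.6110) (cross=-49.553)
ex = (C−B)/|BC| = (0.3475,-0.9377); ey = (0.9377,0.3475)
P = B + 1.00·ex + -3.04·ey = (-3.4421,-0.2281)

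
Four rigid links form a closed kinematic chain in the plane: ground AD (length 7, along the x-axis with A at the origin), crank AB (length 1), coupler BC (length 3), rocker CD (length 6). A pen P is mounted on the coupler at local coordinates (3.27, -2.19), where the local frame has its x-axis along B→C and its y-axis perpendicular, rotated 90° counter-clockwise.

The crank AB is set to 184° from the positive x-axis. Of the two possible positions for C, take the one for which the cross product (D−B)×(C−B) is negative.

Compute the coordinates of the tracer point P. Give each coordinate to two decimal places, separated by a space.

0.16 -3.83

A=(0,0), D=(7.00,0)
B = A + 1.00·(cos184°, sin184°) = (-0.9976, -0.0698)
|BD| = 7.9979
circle(B,3.00) ∩ circle(D,6.00): a=2.3110, h=1.9129
  candidates: C₊=(1.2966,1.8633) cross=15.299; C₋=(1.3300,-1.9625) cross=-15.299
  mode - wants cross < 0 → take C=(1.3300,-1.9625) (cross=-15.299)
ex = (C−B)/|BC| = (0.7759,-0.6309); ey = (0.6309,0.7759)
P = B + 3.27·ex + -2.19·ey = (0.1578,-3.8319)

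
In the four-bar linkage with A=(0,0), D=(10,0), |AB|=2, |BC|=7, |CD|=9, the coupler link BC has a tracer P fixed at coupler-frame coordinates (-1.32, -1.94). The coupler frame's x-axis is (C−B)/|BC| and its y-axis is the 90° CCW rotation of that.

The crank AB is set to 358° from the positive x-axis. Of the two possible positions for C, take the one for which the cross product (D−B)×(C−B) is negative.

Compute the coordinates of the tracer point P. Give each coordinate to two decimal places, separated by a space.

A=(0,0), D=(10.00,0)
B = A + 2.00·(cos358°, sin358°) = (1.9988, -0.0698)
|BD| = 8.0015
circle(B,7.00) ∩ circle(D,9.00): a=2.0011, h=6.7079
  candidates: C₊=(3.9413,6.6553) cross=53.673; C₋=(4.0584,-6.7600) cross=-53.673
  mode - wants cross < 0 → take C=(4.0584,-6.7600) (cross=-53.673)
ex = (C−B)/|BC| = (0.2942,-0.9557); ey = (0.9557,0.2942)
P = B + -1.32·ex + -1.94·ey = (-0.2437,0.6210)

-0.24 0.62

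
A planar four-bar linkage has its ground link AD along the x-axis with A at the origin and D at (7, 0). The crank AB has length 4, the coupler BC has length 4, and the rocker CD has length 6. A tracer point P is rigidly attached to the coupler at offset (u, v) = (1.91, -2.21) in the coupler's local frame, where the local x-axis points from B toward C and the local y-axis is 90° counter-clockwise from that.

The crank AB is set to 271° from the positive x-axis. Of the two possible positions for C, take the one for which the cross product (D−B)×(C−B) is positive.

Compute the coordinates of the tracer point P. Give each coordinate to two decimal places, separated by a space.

2.66 -2.66

A=(0,0), D=(7.00,0)
B = A + 4.00·(cos271°, sin271°) = (0.0698, -3.9994)
|BD| = 8.0014
circle(B,4.00) ∩ circle(D,6.00): a=2.7509, h=2.9039
  candidates: C₊=(1.0010,-0.1093) cross=23.235; C₋=(3.9039,-5.1395) cross=-23.235
  mode + wants cross > 0 → take C=(1.0010,-0.1093) (cross=23.235)
ex = (C−B)/|BC| = (0.2328,0.9725); ey = (-0.9725,0.2328)
P = B + 1.91·ex + -2.21·ey = (2.6637,-2.6563)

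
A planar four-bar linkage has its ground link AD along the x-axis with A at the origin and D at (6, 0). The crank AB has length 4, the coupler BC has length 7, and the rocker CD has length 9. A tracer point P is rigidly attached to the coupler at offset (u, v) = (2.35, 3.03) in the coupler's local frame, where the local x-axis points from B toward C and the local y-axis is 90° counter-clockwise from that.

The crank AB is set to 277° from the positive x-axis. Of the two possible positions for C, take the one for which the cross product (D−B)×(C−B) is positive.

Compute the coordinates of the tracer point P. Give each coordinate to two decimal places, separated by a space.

-3.28 -3.27

A=(0,0), D=(6.00,0)
B = A + 4.00·(cos277°, sin277°) = (0.4875, -3.9702)
|BD| = 6.7934
circle(B,7.00) ∩ circle(D,9.00): a=1.0415, h=6.9221
  candidates: C₊=(-2.7128,2.2554) cross=47.025; C₋=(5.3780,-8.9785) cross=-47.025
  mode + wants cross > 0 → take C=(-2.7128,2.2554) (cross=47.025)
ex = (C−B)/|BC| = (-0.4572,0.8894); ey = (-0.8894,-0.4572)
P = B + 2.35·ex + 3.03·ey = (-3.2817,-3.2654)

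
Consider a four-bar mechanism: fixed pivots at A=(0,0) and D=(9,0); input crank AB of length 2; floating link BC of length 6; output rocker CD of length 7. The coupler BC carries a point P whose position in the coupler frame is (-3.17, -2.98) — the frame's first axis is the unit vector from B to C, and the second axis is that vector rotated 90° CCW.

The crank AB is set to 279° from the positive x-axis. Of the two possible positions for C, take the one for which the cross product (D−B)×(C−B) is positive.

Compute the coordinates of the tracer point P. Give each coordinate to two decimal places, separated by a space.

A=(0,0), D=(9.00,0)
B = A + 2.00·(cos279°, sin279°) = (0.3129, -1.9754)
|BD| = 8.9089
circle(B,6.00) ∩ circle(D,7.00): a=3.7248, h=4.7038
  candidates: C₊=(2.9020,3.4372) cross=41.906; C₋=(4.9880,-5.7362) cross=-41.906
  mode + wants cross > 0 → take C=(2.9020,3.4372) (cross=41.906)
ex = (C−B)/|BC| = (0.4315,0.9021); ey = (-0.9021,0.4315)
P = B + -3.17·ex + -2.98·ey = (1.6332,-6.1210)

1.63 -6.12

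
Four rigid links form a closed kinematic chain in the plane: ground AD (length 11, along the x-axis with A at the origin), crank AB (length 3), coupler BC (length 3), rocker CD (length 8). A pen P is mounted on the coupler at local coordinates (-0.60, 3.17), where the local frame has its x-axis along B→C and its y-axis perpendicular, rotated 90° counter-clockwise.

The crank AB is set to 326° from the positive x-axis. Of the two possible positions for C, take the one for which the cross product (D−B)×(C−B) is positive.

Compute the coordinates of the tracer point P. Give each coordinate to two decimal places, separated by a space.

A=(0,0), D=(11.00,0)
B = A + 3.00·(cos326°, sin326°) = (2.4871, -1.6776)
|BD| = 8.6766
circle(B,3.00) ∩ circle(D,8.00): a=1.1689, h=2.7629
  candidates: C₊=(3.0997,1.2592) cross=23.973; C₋=(4.1681,-4.1624) cross=-23.973
  mode + wants cross > 0 → take C=(3.0997,1.2592) (cross=23.973)
ex = (C−B)/|BC| = (0.2042,0.9789); ey = (-0.9789,0.2042)
P = B + -0.60·ex + 3.17·ey = (-0.7386,-1.6176)

-0.74 -1.62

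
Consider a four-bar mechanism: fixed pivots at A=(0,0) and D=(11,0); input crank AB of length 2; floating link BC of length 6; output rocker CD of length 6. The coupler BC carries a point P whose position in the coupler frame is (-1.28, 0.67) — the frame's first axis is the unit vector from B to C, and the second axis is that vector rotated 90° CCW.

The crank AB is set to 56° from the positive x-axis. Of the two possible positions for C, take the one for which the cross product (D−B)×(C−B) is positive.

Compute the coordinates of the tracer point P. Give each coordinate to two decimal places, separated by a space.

-0.32 1.75

A=(0,0), D=(11.00,0)
B = A + 2.00·(cos56°, sin56°) = (1.1184, 1.6581)
|BD| = 10.0198
circle(B,6.00) ∩ circle(D,6.00): a=5.0099, h=3.3017
  candidates: C₊=(6.6056,4.0852) cross=33.082; C₋=(5.5128,-2.4271) cross=-33.082
  mode + wants cross > 0 → take C=(6.6056,4.0852) (cross=33.082)
ex = (C−B)/|BC| = (0.9145,0.4045); ey = (-0.4045,0.9145)
P = B + -1.28·ex + 0.67·ey = (-0.3232,1.7530)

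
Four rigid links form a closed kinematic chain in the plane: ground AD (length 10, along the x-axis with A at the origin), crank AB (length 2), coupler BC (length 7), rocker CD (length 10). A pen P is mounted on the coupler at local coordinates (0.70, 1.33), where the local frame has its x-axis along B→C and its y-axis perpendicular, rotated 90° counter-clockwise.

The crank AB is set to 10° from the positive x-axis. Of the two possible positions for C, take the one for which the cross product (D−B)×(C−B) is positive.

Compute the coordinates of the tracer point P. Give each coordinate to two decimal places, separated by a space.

0.77 1.26

A=(0,0), D=(10.00,0)
B = A + 2.00·(cos10°, sin10°) = (1.9696, 0.3473)
|BD| = 8.0379
circle(B,7.00) ∩ circle(D,10.00): a=0.8465, h=6.9486
  candidates: C₊=(3.1155,7.2529) cross=55.852; C₋=(2.5151,-6.6314) cross=-55.852
  mode + wants cross > 0 → take C=(3.1155,7.2529) (cross=55.852)
ex = (C−B)/|BC| = (0.1637,0.9865); ey = (-0.9865,0.1637)
P = B + 0.70·ex + 1.33·ey = (0.7721,1.2556)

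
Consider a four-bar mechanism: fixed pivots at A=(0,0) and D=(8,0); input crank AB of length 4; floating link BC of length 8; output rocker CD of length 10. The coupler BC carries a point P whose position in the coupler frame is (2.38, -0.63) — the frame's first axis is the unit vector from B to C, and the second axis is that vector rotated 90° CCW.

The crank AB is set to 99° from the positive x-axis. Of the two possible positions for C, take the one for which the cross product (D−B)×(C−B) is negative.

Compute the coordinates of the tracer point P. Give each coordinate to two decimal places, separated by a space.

A=(0,0), D=(8.00,0)
B = A + 4.00·(cos99°, sin99°) = (-0.6257, 3.9508)
|BD| = 9.4875
circle(B,8.00) ∩ circle(D,10.00): a=2.8465, h=7.4765
  candidates: C₊=(5.0755,9.5628) cross=70.933; C₋=(-1.1511,-4.0320) cross=-70.933
  mode - wants cross < 0 → take C=(-1.1511,-4.0320) (cross=-70.933)
ex = (C−B)/|BC| = (-0.0657,-0.9978); ey = (0.9978,-0.0657)
P = B + 2.38·ex + -0.63·ey = (-1.4107,1.6173)

-1.41 1.62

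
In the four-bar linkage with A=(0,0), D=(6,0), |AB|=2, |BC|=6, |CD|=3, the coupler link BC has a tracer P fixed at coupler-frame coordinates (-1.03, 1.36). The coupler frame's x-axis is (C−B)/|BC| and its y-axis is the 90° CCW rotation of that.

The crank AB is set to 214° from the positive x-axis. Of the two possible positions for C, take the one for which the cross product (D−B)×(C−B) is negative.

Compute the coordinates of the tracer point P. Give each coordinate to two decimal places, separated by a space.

-2.37 0.43

A=(0,0), D=(6.00,0)
B = A + 2.00·(cos214°, sin214°) = (-1.6581, -1.1184)
|BD| = 7.7393
circle(B,6.00) ∩ circle(D,3.00): a=5.6140, h=2.1173
  candidates: C₊=(3.5910,1.7880) cross=16.387; C₋=(4.2030,-2.4022) cross=-16.387
  mode - wants cross < 0 → take C=(4.2030,-2.4022) (cross=-16.387)
ex = (C−B)/|BC| = (0.9768,-0.2140); ey = (0.2140,0.9768)
P = B + -1.03·ex + 1.36·ey = (-2.3732,0.4305)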